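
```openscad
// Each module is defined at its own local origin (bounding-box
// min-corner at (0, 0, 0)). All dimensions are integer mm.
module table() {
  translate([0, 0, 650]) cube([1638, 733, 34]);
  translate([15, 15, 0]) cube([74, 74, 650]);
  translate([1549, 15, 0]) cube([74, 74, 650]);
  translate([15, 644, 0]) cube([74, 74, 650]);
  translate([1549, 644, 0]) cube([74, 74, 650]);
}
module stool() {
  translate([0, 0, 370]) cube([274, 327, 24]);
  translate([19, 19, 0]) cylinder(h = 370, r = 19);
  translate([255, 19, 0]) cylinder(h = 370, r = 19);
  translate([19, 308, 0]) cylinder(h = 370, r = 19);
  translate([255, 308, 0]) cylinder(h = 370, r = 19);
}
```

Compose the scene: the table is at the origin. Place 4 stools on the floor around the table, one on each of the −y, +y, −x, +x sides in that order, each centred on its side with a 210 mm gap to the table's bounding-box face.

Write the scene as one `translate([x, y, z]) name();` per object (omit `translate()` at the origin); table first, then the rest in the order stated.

table();
translate([682, -537, 0]) stool();
translate([682, 943, 0]) stool();
translate([-484, 203, 0]) stool();
translate([1848, 203, 0]) stool();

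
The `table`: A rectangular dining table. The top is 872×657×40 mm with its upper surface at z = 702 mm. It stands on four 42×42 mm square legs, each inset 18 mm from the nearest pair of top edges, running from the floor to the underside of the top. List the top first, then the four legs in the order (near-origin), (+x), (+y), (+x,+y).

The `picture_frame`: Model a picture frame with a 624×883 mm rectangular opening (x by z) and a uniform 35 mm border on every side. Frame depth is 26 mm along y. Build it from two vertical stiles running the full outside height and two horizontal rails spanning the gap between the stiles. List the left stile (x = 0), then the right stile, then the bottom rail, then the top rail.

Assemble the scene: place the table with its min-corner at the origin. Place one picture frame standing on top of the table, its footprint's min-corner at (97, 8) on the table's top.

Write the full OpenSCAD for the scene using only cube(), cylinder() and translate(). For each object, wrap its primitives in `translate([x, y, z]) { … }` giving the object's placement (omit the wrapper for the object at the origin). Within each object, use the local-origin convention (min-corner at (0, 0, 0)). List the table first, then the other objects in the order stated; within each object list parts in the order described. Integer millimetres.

translate([0, 0, 662]) cube([872, 657, 40]);
translate([18, 18, 0]) cube([42, 42, 662]);
translate([812, 18, 0]) cube([42, 42, 662]);
translate([18, 597, 0]) cube([42, 42, 662]);
translate([812, 597, 0]) cube([42, 42, 662]);
translate([97, 8, 702]) {
  cube([35, 26, 953]);
  translate([659, 0, 0]) cube([35, 26, 953]);
  translate([35, 0, 0]) cube([624, 26, 35]);
  translate([35, 0, 918]) cube([624, 26, 35]);
}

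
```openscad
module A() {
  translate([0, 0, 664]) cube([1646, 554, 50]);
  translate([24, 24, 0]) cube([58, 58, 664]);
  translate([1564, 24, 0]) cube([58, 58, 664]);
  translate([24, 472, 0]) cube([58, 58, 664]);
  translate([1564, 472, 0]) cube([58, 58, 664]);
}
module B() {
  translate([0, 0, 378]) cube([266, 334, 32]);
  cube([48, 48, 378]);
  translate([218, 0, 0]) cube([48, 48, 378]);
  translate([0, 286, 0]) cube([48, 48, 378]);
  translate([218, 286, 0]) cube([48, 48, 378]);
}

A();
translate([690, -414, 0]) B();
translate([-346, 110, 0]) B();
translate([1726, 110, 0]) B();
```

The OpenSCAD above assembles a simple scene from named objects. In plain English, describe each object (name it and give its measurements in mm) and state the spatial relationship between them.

A is a rectangular dining table. The top is 1646×554×50 mm with its upper surface at z = 714 mm. It stands on four 58×58 mm square legs, each inset 24 mm from the nearest pair of top edges, running from the floor to the underside of the top.

B is a simple wooden stool: a rectangular seat 266 mm (x) by 334 mm (y), 32 mm thick, top face at z = 410 mm, on four square legs, each 48×48 mm in cross-section. The legs rest on z = 0, each flush with a corner of the seat.

Three stools sit around the table at the −y, −x, +x sides.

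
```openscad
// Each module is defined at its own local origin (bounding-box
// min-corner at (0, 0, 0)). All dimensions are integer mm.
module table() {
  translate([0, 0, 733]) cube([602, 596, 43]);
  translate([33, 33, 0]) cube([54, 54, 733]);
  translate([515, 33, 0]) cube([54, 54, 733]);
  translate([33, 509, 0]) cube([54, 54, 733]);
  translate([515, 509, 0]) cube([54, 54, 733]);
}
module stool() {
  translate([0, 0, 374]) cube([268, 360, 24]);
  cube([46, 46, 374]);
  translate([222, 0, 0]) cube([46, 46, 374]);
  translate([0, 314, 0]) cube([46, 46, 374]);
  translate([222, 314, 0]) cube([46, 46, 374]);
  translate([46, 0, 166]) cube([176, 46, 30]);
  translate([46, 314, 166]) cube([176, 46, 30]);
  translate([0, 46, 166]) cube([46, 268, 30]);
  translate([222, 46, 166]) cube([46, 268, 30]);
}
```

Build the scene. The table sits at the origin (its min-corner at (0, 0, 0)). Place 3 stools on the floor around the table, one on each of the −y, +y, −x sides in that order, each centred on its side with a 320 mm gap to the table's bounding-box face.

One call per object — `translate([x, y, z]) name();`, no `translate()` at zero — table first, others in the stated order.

table();
translate([167, -680, 0]) stool();
translate([167, 916, 0]) stool();
translate([-588, 118, 0]) stool();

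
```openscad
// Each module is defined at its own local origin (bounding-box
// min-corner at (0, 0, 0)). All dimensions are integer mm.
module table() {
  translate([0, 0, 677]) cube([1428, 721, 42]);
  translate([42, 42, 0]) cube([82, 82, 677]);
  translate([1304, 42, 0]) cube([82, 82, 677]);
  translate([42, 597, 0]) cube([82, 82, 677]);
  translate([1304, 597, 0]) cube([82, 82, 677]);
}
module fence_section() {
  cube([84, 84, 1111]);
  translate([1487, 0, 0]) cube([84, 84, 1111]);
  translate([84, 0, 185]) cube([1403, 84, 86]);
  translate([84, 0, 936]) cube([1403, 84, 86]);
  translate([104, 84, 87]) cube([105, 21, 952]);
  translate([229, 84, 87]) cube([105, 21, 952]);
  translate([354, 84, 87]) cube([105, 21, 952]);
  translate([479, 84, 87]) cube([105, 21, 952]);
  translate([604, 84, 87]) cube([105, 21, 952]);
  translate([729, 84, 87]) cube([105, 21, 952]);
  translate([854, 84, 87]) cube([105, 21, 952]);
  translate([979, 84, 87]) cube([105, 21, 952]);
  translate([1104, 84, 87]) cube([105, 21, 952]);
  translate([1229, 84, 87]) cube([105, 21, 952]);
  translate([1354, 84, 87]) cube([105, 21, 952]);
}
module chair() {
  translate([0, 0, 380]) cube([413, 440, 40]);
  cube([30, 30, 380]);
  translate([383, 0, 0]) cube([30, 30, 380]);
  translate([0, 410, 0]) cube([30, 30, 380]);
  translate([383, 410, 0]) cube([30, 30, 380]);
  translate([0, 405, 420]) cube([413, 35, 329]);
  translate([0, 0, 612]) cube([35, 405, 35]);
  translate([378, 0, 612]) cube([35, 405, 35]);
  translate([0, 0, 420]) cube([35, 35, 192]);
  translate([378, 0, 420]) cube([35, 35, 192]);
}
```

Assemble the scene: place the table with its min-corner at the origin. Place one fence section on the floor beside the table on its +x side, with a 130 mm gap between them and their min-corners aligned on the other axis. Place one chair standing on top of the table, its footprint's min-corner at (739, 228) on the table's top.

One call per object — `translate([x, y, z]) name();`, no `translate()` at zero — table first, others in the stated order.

table();
translate([1558, 0, 0]) fence_section();
translate([739, 228, 719]) chair();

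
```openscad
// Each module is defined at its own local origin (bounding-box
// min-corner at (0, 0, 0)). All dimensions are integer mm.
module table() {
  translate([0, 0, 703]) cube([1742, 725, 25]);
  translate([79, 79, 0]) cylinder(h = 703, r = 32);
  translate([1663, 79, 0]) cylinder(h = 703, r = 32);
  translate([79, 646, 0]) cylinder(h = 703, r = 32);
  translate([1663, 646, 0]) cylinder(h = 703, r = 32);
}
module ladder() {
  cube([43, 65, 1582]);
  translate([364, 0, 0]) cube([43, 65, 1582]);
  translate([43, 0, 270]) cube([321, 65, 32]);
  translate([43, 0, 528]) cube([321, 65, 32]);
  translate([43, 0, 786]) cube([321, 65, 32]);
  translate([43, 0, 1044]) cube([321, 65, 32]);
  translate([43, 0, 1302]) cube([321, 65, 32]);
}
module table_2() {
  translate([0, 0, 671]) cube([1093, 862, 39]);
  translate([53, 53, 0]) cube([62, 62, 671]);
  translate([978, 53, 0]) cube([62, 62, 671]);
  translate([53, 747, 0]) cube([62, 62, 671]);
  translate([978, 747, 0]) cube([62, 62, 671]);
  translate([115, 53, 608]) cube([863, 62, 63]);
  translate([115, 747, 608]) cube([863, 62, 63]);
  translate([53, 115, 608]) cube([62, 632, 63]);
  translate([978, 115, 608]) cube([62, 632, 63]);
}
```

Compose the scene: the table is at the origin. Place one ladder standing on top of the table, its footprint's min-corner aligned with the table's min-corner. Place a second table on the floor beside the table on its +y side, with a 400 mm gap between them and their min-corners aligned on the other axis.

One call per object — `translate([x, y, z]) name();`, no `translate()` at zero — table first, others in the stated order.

table();
translate([0, 0, 728]) ladder();
translate([0, 1125, 0]) table_2();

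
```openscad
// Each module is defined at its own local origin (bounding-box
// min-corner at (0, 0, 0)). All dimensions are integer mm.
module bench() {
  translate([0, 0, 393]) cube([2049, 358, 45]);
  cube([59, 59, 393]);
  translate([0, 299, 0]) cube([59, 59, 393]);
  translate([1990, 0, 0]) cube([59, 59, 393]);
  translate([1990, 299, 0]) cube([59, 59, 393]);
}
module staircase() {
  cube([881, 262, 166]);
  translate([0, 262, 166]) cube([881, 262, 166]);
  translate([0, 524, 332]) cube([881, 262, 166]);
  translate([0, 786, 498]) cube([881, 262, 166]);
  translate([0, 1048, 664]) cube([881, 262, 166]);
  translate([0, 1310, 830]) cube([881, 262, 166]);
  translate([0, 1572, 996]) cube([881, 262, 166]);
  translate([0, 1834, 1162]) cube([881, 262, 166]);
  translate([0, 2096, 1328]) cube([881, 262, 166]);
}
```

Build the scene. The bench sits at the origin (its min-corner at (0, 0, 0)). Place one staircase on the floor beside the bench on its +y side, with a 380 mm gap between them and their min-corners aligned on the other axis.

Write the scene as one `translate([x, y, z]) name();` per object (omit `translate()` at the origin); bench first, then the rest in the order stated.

bench();
translate([0, 738, 0]) staircase();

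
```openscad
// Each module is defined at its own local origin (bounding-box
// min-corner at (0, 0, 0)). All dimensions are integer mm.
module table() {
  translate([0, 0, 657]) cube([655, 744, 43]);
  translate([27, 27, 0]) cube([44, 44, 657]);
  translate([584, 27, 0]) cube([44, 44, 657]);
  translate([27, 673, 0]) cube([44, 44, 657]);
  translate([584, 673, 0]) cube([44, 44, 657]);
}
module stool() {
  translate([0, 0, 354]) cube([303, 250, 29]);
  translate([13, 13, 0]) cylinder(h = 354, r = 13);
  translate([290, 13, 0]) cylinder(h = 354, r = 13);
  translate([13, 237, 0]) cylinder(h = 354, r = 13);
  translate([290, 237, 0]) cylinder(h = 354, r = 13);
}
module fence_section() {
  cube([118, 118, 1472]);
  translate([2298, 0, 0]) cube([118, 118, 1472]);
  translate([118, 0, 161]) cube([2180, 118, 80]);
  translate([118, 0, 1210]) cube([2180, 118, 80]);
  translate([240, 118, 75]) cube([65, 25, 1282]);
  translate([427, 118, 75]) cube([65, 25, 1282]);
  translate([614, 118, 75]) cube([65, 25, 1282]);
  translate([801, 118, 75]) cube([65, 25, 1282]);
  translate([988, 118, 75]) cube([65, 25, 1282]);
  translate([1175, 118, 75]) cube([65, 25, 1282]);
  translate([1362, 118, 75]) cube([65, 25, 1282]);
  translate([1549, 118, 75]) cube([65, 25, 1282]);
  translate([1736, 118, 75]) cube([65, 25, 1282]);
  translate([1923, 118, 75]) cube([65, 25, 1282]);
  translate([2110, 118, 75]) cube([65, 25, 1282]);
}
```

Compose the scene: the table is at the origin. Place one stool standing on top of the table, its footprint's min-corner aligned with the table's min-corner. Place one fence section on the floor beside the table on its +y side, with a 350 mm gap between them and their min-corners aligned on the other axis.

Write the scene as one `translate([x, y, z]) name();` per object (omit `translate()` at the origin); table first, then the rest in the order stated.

table();
translate([0, 0, 700]) stool();
translate([0, 1094, 0]) fence_section();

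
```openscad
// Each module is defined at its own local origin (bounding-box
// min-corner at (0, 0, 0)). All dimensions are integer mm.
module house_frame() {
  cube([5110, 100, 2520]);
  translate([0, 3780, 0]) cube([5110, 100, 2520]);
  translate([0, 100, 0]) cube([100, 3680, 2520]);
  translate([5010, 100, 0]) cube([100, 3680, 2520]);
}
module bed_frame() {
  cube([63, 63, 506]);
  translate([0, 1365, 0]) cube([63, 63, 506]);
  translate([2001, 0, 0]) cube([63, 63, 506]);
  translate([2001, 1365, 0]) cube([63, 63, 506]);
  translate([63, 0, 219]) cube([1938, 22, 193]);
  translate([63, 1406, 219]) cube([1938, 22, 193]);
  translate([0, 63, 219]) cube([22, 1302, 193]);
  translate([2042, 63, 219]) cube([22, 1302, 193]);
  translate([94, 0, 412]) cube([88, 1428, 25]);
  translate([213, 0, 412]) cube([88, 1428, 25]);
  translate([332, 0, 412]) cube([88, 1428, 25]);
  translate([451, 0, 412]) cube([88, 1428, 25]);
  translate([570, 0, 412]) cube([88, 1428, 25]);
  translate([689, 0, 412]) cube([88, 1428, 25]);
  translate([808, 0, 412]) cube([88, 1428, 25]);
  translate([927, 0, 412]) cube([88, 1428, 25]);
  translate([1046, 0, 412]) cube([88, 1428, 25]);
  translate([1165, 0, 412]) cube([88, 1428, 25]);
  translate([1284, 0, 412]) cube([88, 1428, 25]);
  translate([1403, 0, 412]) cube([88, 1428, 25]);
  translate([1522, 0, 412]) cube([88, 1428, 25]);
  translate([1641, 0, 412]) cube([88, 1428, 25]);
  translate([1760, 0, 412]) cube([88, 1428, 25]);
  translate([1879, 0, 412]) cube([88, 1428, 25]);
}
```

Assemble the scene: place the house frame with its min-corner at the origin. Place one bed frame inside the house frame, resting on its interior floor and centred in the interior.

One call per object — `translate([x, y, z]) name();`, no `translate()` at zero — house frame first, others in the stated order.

house_frame();
translate([1523, 1226, 0]) bed_frame();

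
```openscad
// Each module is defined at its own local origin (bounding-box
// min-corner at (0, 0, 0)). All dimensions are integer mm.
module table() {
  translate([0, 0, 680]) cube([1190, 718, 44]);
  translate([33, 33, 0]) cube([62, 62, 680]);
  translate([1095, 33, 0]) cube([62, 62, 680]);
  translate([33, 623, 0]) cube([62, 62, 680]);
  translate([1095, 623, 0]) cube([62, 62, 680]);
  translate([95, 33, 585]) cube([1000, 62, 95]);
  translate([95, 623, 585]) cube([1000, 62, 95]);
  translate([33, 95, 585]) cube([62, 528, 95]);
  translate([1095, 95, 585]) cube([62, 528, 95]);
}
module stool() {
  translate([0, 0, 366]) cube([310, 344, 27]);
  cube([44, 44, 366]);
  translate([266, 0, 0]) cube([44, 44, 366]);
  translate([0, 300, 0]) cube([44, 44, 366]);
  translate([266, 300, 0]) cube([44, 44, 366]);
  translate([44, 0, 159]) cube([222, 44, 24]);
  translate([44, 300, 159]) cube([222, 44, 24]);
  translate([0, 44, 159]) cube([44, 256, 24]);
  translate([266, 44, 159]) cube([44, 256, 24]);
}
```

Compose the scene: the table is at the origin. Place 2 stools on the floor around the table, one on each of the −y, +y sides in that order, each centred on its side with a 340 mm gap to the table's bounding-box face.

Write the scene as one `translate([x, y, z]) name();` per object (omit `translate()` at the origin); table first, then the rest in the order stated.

table();
translate([440, -684, 0]) stool();
translate([440, 1058, 0]) stool();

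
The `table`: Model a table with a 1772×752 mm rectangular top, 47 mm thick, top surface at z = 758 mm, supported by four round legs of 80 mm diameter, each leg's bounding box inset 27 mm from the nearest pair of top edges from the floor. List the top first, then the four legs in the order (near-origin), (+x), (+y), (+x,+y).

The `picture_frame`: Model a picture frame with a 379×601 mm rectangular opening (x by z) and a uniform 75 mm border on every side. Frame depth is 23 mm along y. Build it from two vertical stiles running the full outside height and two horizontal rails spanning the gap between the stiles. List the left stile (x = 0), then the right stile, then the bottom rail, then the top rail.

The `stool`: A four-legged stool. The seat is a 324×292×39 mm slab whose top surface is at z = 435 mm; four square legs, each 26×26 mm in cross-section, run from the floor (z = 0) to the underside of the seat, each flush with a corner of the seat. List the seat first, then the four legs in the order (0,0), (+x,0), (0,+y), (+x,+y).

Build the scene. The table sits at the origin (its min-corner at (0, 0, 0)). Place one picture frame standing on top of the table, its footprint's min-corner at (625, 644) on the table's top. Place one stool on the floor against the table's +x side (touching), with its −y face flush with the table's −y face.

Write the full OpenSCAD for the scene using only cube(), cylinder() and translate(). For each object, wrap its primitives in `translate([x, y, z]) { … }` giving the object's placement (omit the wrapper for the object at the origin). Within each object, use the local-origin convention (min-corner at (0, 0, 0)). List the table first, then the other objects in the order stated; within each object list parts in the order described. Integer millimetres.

translate([0, 0, 711]) cube([1772, 752, 47]);
translate([67, 67, 0]) cylinder(h = 711, r = 40);
translate([1705, 67, 0]) cylinder(h = 711, r = 40);
translate([67, 685, 0]) cylinder(h = 711, r = 40);
translate([1705, 685, 0]) cylinder(h = 711, r = 40);
translate([625, 644, 758]) {
  cube([75, 23, 751]);
  translate([454, 0, 0]) cube([75, 23, 751]);
  translate([75, 0, 0]) cube([379, 23, 75]);
  translate([75, 0, 676]) cube([379, 23, 75]);
}
translate([1772, 0, 0]) {
  translate([0, 0, 396]) cube([324, 292, 39]);
  cube([26, 26, 396]);
  translate([298, 0, 0]) cube([26, 26, 396]);
  translate([0, 266, 0]) cube([26, 26, 396]);
  translate([298, 266, 0]) cube([26, 26, 396]);
}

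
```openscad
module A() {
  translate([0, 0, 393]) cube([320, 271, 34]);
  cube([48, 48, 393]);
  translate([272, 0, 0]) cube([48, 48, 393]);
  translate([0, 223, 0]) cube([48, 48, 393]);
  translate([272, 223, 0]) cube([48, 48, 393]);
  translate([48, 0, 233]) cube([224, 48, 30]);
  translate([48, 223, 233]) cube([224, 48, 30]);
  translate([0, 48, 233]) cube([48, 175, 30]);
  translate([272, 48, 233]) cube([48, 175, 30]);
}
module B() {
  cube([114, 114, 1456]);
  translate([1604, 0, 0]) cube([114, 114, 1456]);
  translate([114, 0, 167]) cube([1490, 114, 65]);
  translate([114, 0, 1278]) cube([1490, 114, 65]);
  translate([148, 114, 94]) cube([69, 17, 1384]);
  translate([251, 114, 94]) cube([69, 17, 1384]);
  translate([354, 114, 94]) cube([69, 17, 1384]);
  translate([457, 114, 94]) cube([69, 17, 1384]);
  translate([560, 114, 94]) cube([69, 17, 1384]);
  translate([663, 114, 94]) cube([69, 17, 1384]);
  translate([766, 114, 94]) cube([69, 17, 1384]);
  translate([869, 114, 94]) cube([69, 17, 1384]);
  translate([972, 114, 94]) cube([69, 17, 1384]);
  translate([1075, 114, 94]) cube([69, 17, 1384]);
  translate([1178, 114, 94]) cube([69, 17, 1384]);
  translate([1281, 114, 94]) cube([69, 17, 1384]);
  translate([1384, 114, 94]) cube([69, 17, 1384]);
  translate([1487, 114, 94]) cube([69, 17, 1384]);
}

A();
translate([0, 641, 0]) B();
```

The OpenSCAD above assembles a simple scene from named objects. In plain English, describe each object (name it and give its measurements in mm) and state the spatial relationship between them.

A is a four-legged stool. The seat is a 320×271×34 mm slab whose top surface is at z = 427 mm; four square legs, each 48×48 mm in cross-section, run from the floor (z = 0) to the underside of the seat, each flush with a corner of the seat. Four stretchers, 48 mm wide and 30 mm tall, connect adjacent legs with their undersides at z = 233 mm, each running between the inner faces of the legs it joins and aligned with the legs' outer faces on the other axis.

B is a fence section. Two 114×114 mm posts, 1456 mm tall, stand on the floor with a clear span of 1490 mm between their inner faces. Two horizontal rails of 114×65 mm section span the gap between the posts with their undersides at z = 167 mm and z = 1278 mm, flush with the posts' −y face. 14 pickets, each 69 mm wide, 17 mm thick and 1384 mm tall, are fixed to the +y face of the rails with their bottoms at z = 94 mm, evenly spaced across the span with equal gaps (rounded down to the nearest mm) at the −x end and between each pair — any rounding remainder accumulates at the +x end.

The fence section is on the floor beside the stool on its +y side.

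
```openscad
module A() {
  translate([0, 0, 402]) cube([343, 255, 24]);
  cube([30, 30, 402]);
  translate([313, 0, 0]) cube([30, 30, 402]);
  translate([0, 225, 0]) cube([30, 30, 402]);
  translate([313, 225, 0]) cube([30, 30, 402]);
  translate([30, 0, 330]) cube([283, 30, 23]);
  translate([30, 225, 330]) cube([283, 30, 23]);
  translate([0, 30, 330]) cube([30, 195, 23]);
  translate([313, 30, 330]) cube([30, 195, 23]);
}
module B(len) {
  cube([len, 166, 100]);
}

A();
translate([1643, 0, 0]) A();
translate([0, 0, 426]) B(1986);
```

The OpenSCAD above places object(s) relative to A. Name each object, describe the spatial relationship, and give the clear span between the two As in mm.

Second stool starts at x = 1643; first ends at x = 343; clear span = 1643 − 343 = 1300 mm.

A is a stool. B is a beam. A beam spans the tops of two stools. The clear span between the two stools is 1300 mm.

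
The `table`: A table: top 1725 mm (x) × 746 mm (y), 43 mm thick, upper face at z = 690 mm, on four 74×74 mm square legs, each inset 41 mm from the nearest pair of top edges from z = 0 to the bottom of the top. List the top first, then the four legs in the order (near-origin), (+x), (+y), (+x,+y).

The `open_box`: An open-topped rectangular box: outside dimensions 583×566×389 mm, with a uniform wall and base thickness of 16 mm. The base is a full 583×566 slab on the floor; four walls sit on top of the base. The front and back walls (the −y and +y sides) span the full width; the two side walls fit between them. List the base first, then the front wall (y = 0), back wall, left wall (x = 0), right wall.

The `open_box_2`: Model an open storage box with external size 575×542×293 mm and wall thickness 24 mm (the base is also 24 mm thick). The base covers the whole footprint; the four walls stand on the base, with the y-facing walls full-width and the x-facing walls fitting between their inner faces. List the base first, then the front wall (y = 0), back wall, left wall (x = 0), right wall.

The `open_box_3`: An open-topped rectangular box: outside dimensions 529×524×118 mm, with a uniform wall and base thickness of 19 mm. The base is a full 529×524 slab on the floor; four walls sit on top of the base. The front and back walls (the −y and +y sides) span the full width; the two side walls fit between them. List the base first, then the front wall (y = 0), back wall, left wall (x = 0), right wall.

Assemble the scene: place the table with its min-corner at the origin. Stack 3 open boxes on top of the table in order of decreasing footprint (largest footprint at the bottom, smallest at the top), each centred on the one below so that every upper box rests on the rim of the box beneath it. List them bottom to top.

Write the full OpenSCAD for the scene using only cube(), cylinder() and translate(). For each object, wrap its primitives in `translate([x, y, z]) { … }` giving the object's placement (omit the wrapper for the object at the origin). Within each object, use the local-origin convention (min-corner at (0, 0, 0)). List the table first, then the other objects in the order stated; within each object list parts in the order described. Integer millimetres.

translate([0, 0, 647]) cube([1725, 746, 43]);
translate([41, 41, 0]) cube([74, 74, 647]);
translate([1610, 41, 0]) cube([74, 74, 647]);
translate([41, 631, 0]) cube([74, 74, 647]);
translate([1610, 631, 0]) cube([74, 74, 647]);
translate([571, 90, 690]) {
  cube([583, 566, 16]);
  translate([0, 0, 16]) cube([583, 16, 373]);
  translate([0, 550, 16]) cube([583, 16, 373]);
  translate([0, 16, 16]) cube([16, 534, 373]);
  translate([567, 16, 16]) cube([16, 534, 373]);
}
translate([575, 102, 1079]) {
  cube([575, 542, 24]);
  translate([0, 0, 24]) cube([575, 24, 269]);
  translate([0, 518, 24]) cube([575, 24, 269]);
  translate([0, 24, 24]) cube([24, 494, 269]);
  translate([551, 24, 24]) cube([24, 494, 269]);
}
translate([598, 111, 1372]) {
  cube([529, 524, 19]);
  translate([0, 0, 19]) cube([529, 19, 99]);
  translate([0, 505, 19]) cube([529, 19, 99]);
  translate([0, 19, 19]) cube([19, 486, 99]);
  translate([510, 19, 19]) cube([19, 486, 99]);
}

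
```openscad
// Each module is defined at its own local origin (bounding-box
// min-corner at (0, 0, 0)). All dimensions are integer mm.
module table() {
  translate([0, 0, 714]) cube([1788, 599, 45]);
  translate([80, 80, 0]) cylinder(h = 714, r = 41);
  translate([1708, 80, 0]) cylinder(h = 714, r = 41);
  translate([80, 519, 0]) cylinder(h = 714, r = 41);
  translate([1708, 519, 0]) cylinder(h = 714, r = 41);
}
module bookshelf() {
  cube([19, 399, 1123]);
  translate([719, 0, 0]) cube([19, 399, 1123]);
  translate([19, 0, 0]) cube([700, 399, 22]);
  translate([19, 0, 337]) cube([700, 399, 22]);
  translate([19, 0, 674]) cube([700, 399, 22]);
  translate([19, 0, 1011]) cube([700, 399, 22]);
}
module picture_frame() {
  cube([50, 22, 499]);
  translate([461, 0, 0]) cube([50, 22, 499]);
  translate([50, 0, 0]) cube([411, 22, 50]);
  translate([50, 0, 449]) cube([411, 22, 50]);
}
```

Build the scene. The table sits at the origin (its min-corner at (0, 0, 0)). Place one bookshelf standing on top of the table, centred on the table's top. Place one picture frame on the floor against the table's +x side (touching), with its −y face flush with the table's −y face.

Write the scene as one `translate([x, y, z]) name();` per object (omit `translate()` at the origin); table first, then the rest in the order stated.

table();
translate([525, 100, 759]) bookshelf();
translate([1788, 0, 0]) picture_frame();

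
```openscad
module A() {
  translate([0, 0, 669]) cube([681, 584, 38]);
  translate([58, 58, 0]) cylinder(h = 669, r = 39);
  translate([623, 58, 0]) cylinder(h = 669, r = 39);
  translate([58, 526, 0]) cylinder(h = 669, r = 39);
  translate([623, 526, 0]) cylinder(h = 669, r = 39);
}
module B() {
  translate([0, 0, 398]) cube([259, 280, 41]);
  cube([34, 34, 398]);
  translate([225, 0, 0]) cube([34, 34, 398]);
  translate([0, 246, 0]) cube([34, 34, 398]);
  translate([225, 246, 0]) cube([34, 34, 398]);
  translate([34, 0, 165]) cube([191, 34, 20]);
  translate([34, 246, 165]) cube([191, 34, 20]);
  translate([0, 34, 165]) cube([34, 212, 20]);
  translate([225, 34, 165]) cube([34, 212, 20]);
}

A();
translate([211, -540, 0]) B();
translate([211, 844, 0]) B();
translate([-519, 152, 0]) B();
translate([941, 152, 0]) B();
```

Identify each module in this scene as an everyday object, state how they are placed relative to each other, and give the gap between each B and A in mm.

A is a table. B is a stool. Four stools sit around the table at the −y, +y, −x, +x sides. The gap between each stool and the table is 260 mm.

Each stool's nearest face is 260 mm from the table's bounding box.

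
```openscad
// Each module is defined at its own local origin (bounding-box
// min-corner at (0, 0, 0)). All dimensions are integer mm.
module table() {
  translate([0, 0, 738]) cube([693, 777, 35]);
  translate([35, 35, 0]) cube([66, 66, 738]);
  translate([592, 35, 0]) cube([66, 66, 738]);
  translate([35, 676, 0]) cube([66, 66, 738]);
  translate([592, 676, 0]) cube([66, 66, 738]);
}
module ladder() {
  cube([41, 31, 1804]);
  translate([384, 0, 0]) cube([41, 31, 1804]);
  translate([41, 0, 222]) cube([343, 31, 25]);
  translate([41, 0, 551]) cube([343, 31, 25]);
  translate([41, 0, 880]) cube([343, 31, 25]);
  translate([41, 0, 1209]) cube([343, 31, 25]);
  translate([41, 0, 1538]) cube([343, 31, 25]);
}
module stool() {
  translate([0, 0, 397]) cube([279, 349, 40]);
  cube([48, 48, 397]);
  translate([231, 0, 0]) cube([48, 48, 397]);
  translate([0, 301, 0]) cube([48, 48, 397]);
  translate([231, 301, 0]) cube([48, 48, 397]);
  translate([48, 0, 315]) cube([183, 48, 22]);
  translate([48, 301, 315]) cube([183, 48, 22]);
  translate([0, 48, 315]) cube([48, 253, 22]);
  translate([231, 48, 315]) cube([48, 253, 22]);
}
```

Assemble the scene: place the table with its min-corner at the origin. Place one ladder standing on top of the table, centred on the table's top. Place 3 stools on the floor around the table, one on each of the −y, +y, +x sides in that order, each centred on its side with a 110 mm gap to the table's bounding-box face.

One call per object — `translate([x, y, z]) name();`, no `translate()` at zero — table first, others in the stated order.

table();
translate([134, 373, 773]) ladder();
translate([207, -459, 0]) stool();
translate([207, 887, 0]) stool();
translate([803, 214, 0]) stool();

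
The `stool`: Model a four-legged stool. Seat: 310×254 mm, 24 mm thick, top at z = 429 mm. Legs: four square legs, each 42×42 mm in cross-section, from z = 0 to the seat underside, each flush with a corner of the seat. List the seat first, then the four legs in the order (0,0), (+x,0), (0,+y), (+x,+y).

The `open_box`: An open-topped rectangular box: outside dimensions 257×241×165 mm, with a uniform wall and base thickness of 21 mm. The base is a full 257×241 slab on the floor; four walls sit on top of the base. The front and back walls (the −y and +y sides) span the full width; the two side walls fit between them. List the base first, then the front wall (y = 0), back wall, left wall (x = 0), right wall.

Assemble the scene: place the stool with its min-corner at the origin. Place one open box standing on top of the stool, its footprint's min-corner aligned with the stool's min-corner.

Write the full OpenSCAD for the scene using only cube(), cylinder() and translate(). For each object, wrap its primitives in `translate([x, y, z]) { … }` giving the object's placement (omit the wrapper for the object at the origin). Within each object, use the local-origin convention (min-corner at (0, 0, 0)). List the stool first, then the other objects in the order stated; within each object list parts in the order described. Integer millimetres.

translate([0, 0, 405]) cube([310, 254, 24]);
cube([42, 42, 405]);
translate([268, 0, 0]) cube([42, 42, 405]);
translate([0, 212, 0]) cube([42, 42, 405]);
translate([268, 212, 0]) cube([42, 42, 405]);
translate([0, 0, 429]) {
  cube([257, 241, 21]);
  translate([0, 0, 21]) cube([257, 21, 144]);
  translate([0, 220, 21]) cube([257, 21, 144]);
  translate([0, 21, 21]) cube([21, 199, 144]);
  translate([236, 21, 21]) cube([21, 199, 144]);
}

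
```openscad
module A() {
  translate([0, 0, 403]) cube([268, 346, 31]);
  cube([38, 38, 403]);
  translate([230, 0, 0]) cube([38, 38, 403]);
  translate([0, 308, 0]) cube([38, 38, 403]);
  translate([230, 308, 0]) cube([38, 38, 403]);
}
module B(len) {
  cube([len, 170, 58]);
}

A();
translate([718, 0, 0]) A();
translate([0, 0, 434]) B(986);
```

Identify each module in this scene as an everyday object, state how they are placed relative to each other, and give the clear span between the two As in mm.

A is a stool. B is a beam. A beam spans the tops of two stools. The clear span between the two stools is 450 mm.

Second stool starts at x = 718; first ends at x = 268; clear span = 718 − 268 = 450 mm.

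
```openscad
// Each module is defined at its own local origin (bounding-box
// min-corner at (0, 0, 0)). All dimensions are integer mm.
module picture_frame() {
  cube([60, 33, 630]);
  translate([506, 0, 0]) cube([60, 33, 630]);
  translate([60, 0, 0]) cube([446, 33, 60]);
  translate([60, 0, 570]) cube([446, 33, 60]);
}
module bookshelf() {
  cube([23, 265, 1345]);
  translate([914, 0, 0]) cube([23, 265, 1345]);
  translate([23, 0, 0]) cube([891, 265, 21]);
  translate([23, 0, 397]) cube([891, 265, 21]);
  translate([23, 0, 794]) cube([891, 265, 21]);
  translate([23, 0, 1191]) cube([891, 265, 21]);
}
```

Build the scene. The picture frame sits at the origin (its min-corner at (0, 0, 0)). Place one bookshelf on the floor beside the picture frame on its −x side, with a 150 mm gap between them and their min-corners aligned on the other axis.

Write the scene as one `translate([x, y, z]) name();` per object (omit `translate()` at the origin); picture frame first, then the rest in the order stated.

picture_frame();
translate([-1087, 0, 0]) bookshelf();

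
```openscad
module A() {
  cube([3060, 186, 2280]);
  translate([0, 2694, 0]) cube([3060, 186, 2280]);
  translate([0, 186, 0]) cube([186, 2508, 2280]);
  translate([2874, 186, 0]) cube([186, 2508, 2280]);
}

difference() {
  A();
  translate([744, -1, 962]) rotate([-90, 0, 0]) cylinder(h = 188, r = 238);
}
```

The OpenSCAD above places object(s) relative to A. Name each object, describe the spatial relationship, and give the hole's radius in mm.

A is a house frame. The house frame has a circular hole through its front wall. The hole's radius is 238 mm.

The subtracted cylinder has r = 238 mm.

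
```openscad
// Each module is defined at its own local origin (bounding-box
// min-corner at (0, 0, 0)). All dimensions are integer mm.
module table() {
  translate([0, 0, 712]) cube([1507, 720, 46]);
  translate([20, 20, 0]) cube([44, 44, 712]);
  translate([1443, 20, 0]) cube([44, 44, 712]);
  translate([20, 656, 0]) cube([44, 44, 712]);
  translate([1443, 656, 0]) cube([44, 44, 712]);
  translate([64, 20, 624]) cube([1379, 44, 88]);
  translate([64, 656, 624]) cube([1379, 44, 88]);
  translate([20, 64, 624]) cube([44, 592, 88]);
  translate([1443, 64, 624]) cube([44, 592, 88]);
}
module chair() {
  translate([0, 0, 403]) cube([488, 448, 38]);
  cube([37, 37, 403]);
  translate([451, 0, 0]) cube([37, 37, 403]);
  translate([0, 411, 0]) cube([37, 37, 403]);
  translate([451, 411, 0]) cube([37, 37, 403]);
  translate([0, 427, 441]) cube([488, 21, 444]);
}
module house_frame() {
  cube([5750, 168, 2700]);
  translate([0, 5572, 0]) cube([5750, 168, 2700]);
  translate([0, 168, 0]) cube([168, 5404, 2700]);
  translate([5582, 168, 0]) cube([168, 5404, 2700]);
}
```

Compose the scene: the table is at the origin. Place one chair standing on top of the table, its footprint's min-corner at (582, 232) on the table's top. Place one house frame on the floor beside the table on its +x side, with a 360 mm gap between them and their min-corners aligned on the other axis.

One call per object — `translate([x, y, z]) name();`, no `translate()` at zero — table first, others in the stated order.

table();
translate([582, 232, 758]) chair();
translate([1867, 0, 0]) house_frame();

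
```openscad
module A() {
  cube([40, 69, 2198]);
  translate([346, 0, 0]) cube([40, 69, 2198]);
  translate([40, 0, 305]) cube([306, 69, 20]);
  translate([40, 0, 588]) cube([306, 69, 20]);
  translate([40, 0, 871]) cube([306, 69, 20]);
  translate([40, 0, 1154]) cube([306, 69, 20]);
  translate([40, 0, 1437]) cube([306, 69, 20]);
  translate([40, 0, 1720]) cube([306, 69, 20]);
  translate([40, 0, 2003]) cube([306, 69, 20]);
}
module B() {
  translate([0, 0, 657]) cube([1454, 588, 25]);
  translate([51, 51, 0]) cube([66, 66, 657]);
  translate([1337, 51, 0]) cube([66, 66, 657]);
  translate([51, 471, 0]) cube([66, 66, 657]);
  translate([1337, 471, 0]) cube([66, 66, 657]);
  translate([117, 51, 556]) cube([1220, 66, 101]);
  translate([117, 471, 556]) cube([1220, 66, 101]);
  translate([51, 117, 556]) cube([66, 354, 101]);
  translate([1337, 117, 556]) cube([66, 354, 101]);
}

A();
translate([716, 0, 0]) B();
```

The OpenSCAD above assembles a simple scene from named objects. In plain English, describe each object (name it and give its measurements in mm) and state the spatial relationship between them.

A is a wooden ladder with two side rails of 40×69 mm section and 2198 mm height, set 386 mm apart overall. Between them run 7 rectangular rungs (69 mm deep, 20 mm thick), front faces flush with the rails' −y face. The bottom of the first rung is 305 mm above the floor and each subsequent rung is 283 mm higher than the one below.

B is a table: top 1454 mm (x) × 588 mm (y), 25 mm thick, upper face at z = 682 mm, on four 66×66 mm square legs, each inset 51 mm from the nearest pair of top edges, running from z = 0 to the bottom of the top. Four apron rails, 66 mm thick and 101 mm tall, run between adjacent legs with their top edges flush with the underside of the top and their outer faces flush with the legs' outer faces.

The table is on the floor beside the ladder on its +x side.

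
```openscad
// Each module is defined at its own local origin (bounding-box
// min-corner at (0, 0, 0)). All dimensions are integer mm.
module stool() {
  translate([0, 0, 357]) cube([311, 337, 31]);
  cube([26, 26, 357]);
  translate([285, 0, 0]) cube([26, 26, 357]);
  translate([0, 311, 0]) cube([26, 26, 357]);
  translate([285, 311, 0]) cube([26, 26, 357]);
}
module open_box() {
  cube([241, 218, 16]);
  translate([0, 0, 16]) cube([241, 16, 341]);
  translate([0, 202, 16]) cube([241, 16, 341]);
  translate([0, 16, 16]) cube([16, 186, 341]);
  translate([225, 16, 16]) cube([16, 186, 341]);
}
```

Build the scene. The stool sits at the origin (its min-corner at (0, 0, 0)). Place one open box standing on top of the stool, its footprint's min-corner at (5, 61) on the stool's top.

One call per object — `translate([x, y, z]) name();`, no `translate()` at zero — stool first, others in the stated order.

stool();
translate([5, 61, 388]) open_box();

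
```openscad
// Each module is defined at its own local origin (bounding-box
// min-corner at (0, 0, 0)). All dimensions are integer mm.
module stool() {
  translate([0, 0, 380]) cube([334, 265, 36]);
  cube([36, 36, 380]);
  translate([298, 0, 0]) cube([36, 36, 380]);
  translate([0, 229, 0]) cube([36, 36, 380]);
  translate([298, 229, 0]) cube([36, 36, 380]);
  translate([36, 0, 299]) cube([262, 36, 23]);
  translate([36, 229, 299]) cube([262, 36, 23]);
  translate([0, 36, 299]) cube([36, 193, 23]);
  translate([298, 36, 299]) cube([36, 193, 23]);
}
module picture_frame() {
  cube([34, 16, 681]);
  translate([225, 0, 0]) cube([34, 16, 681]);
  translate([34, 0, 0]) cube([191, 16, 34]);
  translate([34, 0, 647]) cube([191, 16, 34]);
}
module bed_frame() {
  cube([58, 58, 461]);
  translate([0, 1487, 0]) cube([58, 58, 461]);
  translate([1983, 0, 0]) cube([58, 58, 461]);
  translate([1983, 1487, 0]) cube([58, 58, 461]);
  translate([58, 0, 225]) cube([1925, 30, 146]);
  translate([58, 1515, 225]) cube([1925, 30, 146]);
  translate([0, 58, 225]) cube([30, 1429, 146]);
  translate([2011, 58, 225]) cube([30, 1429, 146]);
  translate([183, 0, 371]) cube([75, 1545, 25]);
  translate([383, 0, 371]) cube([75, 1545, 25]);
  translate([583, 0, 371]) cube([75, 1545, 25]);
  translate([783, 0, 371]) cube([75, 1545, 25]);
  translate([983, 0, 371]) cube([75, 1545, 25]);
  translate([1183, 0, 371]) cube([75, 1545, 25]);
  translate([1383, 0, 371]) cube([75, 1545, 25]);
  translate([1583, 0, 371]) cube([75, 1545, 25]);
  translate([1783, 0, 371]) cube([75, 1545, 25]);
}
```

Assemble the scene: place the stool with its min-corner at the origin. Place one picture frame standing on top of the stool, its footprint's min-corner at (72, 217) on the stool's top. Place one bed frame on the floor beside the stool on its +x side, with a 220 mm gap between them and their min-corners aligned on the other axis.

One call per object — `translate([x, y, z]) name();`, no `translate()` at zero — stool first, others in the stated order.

stool();
translate([72, 217, 416]) picture_frame();
translate([554, 0, 0]) bed_frame();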